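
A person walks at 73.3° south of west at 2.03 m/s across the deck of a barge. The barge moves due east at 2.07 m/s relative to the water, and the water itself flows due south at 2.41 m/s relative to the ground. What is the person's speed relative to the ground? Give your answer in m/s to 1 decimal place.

In east/north components (m/s): person relative to barge = (-0.583, -1.944); barge relative to water = (2.070, 0.000); water relative to ground = (0.000, -2.410).
Sum = (1.487, -4.354) m/s.
Speed = |(1.487, -4.354)| = 4.601 m/s.

4.6 m/s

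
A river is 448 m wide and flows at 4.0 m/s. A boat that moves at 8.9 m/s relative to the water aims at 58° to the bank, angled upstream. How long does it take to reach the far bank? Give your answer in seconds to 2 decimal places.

The component of the boat's velocity perpendicular to the bank is 8.9 × sin 58° = 7.548 m/s.
Only the cross-stream component determines the crossing time; the current contributes nothing perpendicular to the bank.
Time = 448 / 7.548 = 59.356 s.

59.36 s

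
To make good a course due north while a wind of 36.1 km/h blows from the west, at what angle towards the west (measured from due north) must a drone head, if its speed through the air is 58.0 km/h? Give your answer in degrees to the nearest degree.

The wind pushes perpendicular to the desired track; the heading must have a component into the wind equal to 36.1 km/h: 58.0 sin θ = 36.1.
sin θ = 0.6224, so θ = 38.493°.

38°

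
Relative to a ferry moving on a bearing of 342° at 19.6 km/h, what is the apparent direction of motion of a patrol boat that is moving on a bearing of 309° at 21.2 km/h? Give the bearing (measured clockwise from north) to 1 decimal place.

Taking east as x and north as y: patrol boat velocity = (-16.475, 13.342) km/h; ferry velocity = (-6.057, 18.641) km/h.
Velocity of patrol boat relative to ferry = (-16.475, 13.342) − (-6.057, 18.641) = (-10.419, -5.299) km/h.
Bearing = atan2(-10.42, -5.30) = 243.04° clockwise from north.

243.0°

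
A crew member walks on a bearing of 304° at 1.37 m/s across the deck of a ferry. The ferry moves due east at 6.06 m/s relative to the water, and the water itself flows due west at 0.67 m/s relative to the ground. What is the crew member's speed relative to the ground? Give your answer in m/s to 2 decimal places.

4.32 m/s

In east/north components (m/s): crew member relative to ferry = (-1.136, 0.766); ferry relative to water = (6.060, 0.000); water relative to ground = (-0.670, 0.000).
Sum = (4.254, 0.766) m/s.
Speed = |(4.254, 0.766)| = 4.323 m/s.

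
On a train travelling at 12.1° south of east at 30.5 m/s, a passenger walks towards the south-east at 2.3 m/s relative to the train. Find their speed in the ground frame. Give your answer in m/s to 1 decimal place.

Taking east as x and north as y: train velocity = (29.822, -6.393) m/s; passenger velocity relative to train = (1.626, -1.626) m/s.
Velocity relative to ground = (29.822, -6.393) + (1.626, -1.626) = (31.449, -8.020) m/s.
Speed = |(31.449, -8.020)| = 32.455 m/s.

32.5 m/s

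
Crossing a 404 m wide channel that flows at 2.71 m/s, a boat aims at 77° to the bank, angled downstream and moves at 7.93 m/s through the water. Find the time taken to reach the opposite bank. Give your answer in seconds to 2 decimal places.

52.29 s

The component of the boat's velocity perpendicular to the bank is 7.93 × sin 77° = 7.727 m/s.
The flow acts along the bank and has no component across it.
Time = 404 / 7.727 = 52.286 s.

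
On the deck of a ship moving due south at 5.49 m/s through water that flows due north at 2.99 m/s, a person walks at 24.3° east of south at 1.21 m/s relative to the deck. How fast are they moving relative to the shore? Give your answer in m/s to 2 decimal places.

In east/north components (m/s): person relative to ship = (0.498, -1.103); ship relative to water = (0.000, -5.490); water relative to ground = (0.000, 2.990).
Sum = (0.498, -3.603) m/s.
Speed = |(0.498, -3.603)| = 3.637 m/s.

3.64 m/s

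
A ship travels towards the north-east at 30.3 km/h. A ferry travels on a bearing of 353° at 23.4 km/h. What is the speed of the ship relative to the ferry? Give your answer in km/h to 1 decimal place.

Taking east as x and north as y: ship velocity = (21.425, 21.425) km/h; ferry velocity = (-2.852, 23.226) km/h.
Velocity of ship relative to ferry = (21.425, 21.425) − (-2.852, 23.226) = (24.277, -1.800) km/h.
Magnitude = |(24.277, -1.800)| = 24.344 km/h.

24.3 km/h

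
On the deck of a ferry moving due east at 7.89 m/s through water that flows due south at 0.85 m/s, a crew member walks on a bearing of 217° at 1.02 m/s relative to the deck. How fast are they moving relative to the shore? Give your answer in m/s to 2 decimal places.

7.46 m/s

In east/north components (m/s): crew member relative to ferry = (-0.614, -0.815); ferry relative to water = (7.890, 0.000); water relative to ground = (0.000, -0.850).
Sum = (7.276, -1.665) m/s.
Speed = |(7.276, -1.665)| = 7.464 m/s.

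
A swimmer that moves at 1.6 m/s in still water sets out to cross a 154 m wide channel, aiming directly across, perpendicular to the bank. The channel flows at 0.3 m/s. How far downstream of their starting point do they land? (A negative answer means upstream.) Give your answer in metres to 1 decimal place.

Perpendicular speed = 1.600 m/s; crossing time = 154 / 1.600 = 96.250 s.
Net downstream speed = 0.300 m/s.
Drift = 0.300 × 96.250 = 28.875 m (downstream).

28.9 m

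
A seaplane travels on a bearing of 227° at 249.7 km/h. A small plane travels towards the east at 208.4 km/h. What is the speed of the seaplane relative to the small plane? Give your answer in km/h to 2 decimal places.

426.49 km/h

Taking east as x and north as y: seaplane velocity = (-182.619, -170.295) km/h; small plane velocity = (208.400, 0.000) km/h.
Velocity of seaplane relative to small plane = (-182.619, -170.295) − (208.400, 0.000) = (-391.019, -170.295) km/h.
Magnitude = |(-391.019, -170.295)| = 426.493 km/h.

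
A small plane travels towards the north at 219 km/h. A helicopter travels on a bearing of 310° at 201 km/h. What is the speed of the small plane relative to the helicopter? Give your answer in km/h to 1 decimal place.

Taking east as x and north as y: small plane velocity = (0.000, 219.000) km/h; helicopter velocity = (-153.975, 129.200) km/h.
Velocity of small plane relative to helicopter = (0.000, 219.000) − (-153.975, 129.200) = (153.975, 89.800) km/h.
Magnitude = |(153.975, 89.800)| = 178.248 km/h.

178.2 km/h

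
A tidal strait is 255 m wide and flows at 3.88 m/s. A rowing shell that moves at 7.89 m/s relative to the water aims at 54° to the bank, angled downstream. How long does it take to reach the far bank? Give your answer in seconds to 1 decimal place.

39.9 s

The component of the rowing shell's velocity perpendicular to the bank is 7.89 × sin 54° = 6.383 m/s.
Only the cross-stream component determines the crossing time; the current contributes nothing perpendicular to the bank.
Time = 255 / 6.383 = 39.949 s.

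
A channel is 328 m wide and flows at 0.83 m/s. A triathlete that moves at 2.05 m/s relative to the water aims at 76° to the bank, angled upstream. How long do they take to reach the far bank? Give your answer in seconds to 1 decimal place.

164.9 s

The component of the triathlete's velocity perpendicular to the bank is 2.05 × sin 76° = 1.989 m/s.
Only the cross-stream component determines the crossing time; the current contributes nothing perpendicular to the bank.
Time = 328 / 1.989 = 164.898 s.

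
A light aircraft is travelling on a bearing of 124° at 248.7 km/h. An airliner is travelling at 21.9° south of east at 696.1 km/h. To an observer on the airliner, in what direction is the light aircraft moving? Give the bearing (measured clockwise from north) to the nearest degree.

Taking east as x and north as y: light aircraft velocity = (206.182, -139.071) km/h; airliner velocity = (645.867, -259.637) km/h.
Velocity of light aircraft relative to airliner = (206.182, -139.071) − (645.867, -259.637) = (-439.685, 120.566) km/h.
Bearing = atan2(-439.69, 120.57) = 285.33° clockwise from north.

285°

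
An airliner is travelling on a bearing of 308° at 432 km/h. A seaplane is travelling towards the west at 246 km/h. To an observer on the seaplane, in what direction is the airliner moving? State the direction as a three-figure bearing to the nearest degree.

Taking east as x and north as y: airliner velocity = (-340.421, 265.966) km/h; seaplane velocity = (-246.000, 0.000) km/h.
Velocity of airliner relative to seaplane = (-340.421, 265.966) − (-246.000, 0.000) = (-94.421, 265.966) km/h.
Bearing = atan2(-94.42, 265.97) = 340.45° clockwise from north.

340°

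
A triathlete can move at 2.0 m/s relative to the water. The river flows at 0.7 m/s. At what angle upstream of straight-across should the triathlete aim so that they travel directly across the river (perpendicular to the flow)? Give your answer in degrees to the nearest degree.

20°

To cancel the current, the upstream component of the triathlete's velocity must equal the flow: 2.0 sin θ = 0.7.
sin θ = 0.7 / 2.0 = 0.3500.
θ = arcsin(0.3500) = 20.487°.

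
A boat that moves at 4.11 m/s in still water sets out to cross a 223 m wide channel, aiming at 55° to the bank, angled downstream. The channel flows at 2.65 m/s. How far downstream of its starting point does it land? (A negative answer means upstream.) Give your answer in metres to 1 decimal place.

Perpendicular speed = 3.367 m/s; crossing time = 223 / 3.367 = 66.237 s.
Net downstream speed = 5.007 m/s.
Drift = 5.007 × 66.237 = 331.673 m (downstream).

331.7 m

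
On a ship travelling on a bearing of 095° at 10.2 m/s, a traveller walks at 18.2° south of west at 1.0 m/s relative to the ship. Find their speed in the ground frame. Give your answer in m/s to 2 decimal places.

9.29 m/s

Taking east as x and north as y: ship velocity = (10.161, -0.889) m/s; traveller velocity relative to ship = (-0.950, -0.312) m/s.
Velocity relative to ground = (10.161, -0.889) + (-0.950, -0.312) = (9.211, -1.201) m/s.
Speed = |(9.211, -1.201)| = 9.289 m/s.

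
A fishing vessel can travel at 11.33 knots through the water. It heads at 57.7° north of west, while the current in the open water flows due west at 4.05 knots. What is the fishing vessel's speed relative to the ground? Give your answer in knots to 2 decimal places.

Taking east as x and north as y: velocity relative to the water = (-6.054, 9.577) knots; the water relative to ground = (-4.050, 0.000) knots.
Velocity relative to ground = (-6.054, 9.577) + (-4.050, 0.000) = (-10.104, 9.577) knots.
Speed = |(-10.104, 9.577)| = 13.922 knots.

13.92 knots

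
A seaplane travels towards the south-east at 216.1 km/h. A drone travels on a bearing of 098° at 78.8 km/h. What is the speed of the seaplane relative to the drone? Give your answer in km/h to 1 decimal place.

160.3 km/h

Taking east as x and north as y: seaplane velocity = (152.806, -152.806) km/h; drone velocity = (78.033, -10.967) km/h.
Velocity of seaplane relative to drone = (152.806, -152.806) − (78.033, -10.967) = (74.773, -141.839) km/h.
Magnitude = |(74.773, -141.839)| = 160.341 km/h.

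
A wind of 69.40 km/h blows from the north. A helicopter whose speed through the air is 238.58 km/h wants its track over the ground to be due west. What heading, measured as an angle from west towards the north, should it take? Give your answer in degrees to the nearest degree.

17°

The wind pushes perpendicular to the desired track; the heading must have a component into the wind equal to 69.40 km/h: 238.58 sin θ = 69.40.
sin θ = 0.2909, so θ = 16.911°.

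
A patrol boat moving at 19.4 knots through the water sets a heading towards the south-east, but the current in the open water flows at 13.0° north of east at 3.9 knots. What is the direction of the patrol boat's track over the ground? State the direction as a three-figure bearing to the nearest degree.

Taking east as x and north as y: velocity relative to the water = (13.718, -13.718) knots; the water relative to ground = (3.800, 0.877) knots.
Velocity relative to ground = (13.718, -13.718) + (3.800, 0.877) = (17.518, -12.841) knots.
Bearing = atan2(17.52, -12.84) = 126.24° clockwise from north.

126°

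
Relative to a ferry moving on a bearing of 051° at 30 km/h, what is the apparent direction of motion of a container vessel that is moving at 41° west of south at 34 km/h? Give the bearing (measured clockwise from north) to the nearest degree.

226°

Taking east as x and north as y: container vessel velocity = (-22.306, -25.660) km/h; ferry velocity = (23.314, 18.880) km/h.
Velocity of container vessel relative to ferry = (-22.306, -25.660) − (23.314, 18.880) = (-45.620, -44.540) km/h.
Bearing = atan2(-45.62, -44.54) = 225.69° clockwise from north.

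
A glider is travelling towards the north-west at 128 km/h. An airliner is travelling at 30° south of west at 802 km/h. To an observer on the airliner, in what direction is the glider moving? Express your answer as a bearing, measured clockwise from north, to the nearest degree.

Taking east as x and north as y: glider velocity = (-90.510, 90.510) km/h; airliner velocity = (-694.552, -401.000) km/h.
Velocity of glider relative to airliner = (-90.510, 90.510) − (-694.552, -401.000) = (604.043, 491.510) km/h.
Bearing = atan2(604.04, 491.51) = 50.86° clockwise from north.

051°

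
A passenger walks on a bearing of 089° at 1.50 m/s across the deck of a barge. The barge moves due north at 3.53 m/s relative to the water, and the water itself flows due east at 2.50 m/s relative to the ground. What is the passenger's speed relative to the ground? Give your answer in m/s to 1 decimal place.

In east/north components (m/s): passenger relative to barge = (1.500, 0.026); barge relative to water = (0.000, 3.530); water relative to ground = (2.500, 0.000).
Sum = (4.000, 3.556) m/s.
Speed = |(4.000, 3.556)| = 5.352 m/s.

5.4 m/s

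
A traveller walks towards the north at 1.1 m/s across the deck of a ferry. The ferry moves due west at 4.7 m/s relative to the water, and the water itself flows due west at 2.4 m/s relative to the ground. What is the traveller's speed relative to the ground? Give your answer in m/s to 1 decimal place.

In east/north components (m/s): traveller relative to ferry = (0.000, 1.100); ferry relative to water = (-4.700, 0.000); water relative to ground = (-2.400, 0.000).
Sum = (-7.100, 1.100) m/s.
Speed = |(-7.100, 1.100)| = 7.185 m/s.

7.2 m/s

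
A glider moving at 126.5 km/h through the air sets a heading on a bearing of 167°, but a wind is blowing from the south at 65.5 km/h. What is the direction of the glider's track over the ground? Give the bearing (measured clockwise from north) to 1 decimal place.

Taking east as x and north as y: velocity relative to the air = (28.456, -123.258) km/h; the air relative to ground = (0.000, 65.500) km/h.
Velocity relative to ground = (28.456, -123.258) + (0.000, 65.500) = (28.456, -57.758) km/h.
Bearing = atan2(28.46, -57.76) = 153.77° clockwise from north.

153.8°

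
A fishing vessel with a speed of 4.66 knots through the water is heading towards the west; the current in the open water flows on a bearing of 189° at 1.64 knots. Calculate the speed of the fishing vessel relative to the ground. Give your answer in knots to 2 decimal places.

Taking east as x and north as y: velocity relative to the water = (-4.660, 0.000) knots; the water relative to ground = (-0.257, -1.620) knots.
Velocity relative to ground = (-4.660, 0.000) + (-0.257, -1.620) = (-4.917, -1.620) knots.
Speed = |(-4.917, -1.620)| = 5.177 knots.

5.18 knots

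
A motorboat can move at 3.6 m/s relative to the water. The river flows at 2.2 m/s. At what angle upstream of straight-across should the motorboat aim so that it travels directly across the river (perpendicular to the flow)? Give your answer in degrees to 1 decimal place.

37.7°

To cancel the current, the upstream component of the motorboat's velocity must equal the flow: 3.6 sin θ = 2.2.
sin θ = 2.2 / 3.6 = 0.6111.
θ = arcsin(0.6111) = 37.670°.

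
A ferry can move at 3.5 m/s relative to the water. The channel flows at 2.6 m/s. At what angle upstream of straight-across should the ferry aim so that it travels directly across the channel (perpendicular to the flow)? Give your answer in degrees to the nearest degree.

To cancel the current, the upstream component of the ferry's velocity must equal the flow: 3.5 sin θ = 2.6.
sin θ = 2.6 / 3.5 = 0.7429.
θ = arcsin(0.7429) = 47.975°.

48°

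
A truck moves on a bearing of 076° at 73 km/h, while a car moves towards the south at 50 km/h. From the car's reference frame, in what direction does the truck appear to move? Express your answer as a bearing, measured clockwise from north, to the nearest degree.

046°

Taking east as x and north as y: truck velocity = (70.832, 17.660) km/h; car velocity = (0.000, -50.000) km/h.
Velocity of truck relative to car = (70.832, 17.660) − (0.000, -50.000) = (70.832, 67.660) km/h.
Bearing = atan2(70.83, 67.66) = 46.31° clockwise from north.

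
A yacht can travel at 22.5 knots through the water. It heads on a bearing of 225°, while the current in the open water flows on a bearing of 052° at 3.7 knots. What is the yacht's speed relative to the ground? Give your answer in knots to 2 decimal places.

18.83 knots

Taking east as x and north as y: velocity relative to the water = (-15.910, -15.910) knots; the water relative to ground = (2.916, 2.278) knots.
Velocity relative to ground = (-15.910, -15.910) + (2.916, 2.278) = (-12.994, -13.632) knots.
Speed = |(-12.994, -13.632)| = 18.833 knots.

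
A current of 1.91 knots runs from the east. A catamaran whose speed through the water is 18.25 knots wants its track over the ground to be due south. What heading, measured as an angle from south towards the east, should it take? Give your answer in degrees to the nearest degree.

The current pushes perpendicular to the desired track; the heading must have a component into the current equal to 1.91 knots: 18.25 sin θ = 1.91.
sin θ = 0.1047, so θ = 6.007°.

6°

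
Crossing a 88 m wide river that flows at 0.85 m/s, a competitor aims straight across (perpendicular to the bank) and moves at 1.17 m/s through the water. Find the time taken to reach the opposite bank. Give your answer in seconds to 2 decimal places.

The component of the competitor's velocity perpendicular to the bank is 1.17 m/s.
The flow acts along the bank and has no component across it.
Time = 88 / 1.170 = 75.214 s.

75.21 s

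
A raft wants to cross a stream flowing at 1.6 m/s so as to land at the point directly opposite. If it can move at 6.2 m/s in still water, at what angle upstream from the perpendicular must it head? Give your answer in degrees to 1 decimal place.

15.0°

To cancel the current, the upstream component of the raft's velocity must equal the flow: 6.2 sin θ = 1.6.
sin θ = 1.6 / 6.2 = 0.2581.
θ = arcsin(0.2581) = 14.955°.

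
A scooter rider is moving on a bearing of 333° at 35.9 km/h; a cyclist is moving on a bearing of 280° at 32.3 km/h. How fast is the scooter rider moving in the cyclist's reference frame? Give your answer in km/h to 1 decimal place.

30.6 km/h

Taking east as x and north as y: scooter rider velocity = (-16.298, 31.987) km/h; cyclist velocity = (-31.809, 5.609) km/h.
Velocity of scooter rider relative to cyclist = (-16.298, 31.987) − (-31.809, 5.609) = (15.511, 26.378) km/h.
Magnitude = |(15.511, 26.378)| = 30.601 km/h.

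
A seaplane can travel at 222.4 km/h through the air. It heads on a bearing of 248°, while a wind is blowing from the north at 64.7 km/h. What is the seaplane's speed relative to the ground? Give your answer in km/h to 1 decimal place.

253.8 km/h

Taking east as x and north as y: velocity relative to the air = (-206.206, -83.313) km/h; the air relative to ground = (0.000, -64.700) km/h.
Velocity relative to ground = (-206.206, -83.313) + (0.000, -64.700) = (-206.206, -148.013) km/h.
Speed = |(-206.206, -148.013)| = 253.828 km/h.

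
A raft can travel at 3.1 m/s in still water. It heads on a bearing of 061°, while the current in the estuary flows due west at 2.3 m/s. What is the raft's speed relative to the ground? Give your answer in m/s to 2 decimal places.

Taking east as x and north as y: velocity relative to the water = (2.711, 1.503) m/s; the water relative to ground = (-2.300, 0.000) m/s.
Velocity relative to ground = (2.711, 1.503) + (-2.300, 0.000) = (0.411, 1.503) m/s.
Speed = |(0.411, 1.503)| = 1.558 m/s.

1.56 m/s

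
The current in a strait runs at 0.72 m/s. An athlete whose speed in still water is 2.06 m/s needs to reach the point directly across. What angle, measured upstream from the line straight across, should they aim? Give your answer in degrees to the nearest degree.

20°

To cancel the current, the upstream component of the athlete's velocity must equal the flow: 2.06 sin θ = 0.72.
sin θ = 0.72 / 2.06 = 0.3495.
θ = arcsin(0.3495) = 20.458°.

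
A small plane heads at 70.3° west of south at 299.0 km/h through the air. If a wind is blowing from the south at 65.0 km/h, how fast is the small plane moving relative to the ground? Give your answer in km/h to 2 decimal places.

283.77 km/h

Taking east as x and north as y: velocity relative to the air = (-281.500, -100.791) km/h; the air relative to ground = (0.000, 65.000) km/h.
Velocity relative to ground = (-281.500, -100.791) + (0.000, 65.000) = (-281.500, -35.791) km/h.
Speed = |(-281.500, -35.791)| = 283.766 km/h.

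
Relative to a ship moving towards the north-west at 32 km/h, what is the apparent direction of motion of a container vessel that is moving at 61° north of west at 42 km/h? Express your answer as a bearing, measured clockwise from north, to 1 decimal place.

009.1°

Taking east as x and north as y: container vessel velocity = (-20.362, 36.734) km/h; ship velocity = (-22.627, 22.627) km/h.
Velocity of container vessel relative to ship = (-20.362, 36.734) − (-22.627, 22.627) = (2.265, 14.107) km/h.
Bearing = atan2(2.27, 14.11) = 9.12° clockwise from north.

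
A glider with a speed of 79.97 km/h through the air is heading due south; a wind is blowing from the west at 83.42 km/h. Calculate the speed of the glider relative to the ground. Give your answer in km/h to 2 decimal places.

115.56 km/h

Taking east as x and north as y: velocity relative to the air = (0.000, -79.970) km/h; the air relative to ground = (83.420, 0.000) km/h.
Velocity relative to ground = (0.000, -79.970) + (83.420, 0.000) = (83.420, -79.970) km/h.
Speed = |(83.420, -79.970)| = 115.560 km/h.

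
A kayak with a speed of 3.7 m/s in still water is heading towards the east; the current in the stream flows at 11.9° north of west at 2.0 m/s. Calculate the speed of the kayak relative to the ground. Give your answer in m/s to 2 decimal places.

1.79 m/s

Taking east as x and north as y: velocity relative to the water = (3.700, 0.000) m/s; the water relative to ground = (-1.957, 0.412) m/s.
Velocity relative to ground = (3.700, 0.000) + (-1.957, 0.412) = (1.743, 0.412) m/s.
Speed = |(1.743, 0.412)| = 1.791 m/s.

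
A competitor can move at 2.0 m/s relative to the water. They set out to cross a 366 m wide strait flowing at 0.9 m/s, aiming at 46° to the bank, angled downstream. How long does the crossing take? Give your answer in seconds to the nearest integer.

254 s

The component of the competitor's velocity perpendicular to the bank is 2.0 × sin 46° = 1.439 m/s.
The flow acts along the bank and has no component across it.
Time = 366 / 1.439 = 254.400 s.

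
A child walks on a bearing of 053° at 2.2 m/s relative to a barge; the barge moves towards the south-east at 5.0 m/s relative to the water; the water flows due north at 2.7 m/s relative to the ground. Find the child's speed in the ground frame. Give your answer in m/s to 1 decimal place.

In east/north components (m/s): child relative to barge = (1.757, 1.324); barge relative to water = (3.536, -3.536); water relative to ground = (0.000, 2.700).
Sum = (5.293, 0.488) m/s.
Speed = |(5.293, 0.488)| = 5.315 m/s.

5.3 m/s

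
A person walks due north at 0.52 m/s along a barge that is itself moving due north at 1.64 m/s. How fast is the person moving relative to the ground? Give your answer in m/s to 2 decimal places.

Taking east as x and north as y: barge velocity = (0.000, 1.640) m/s; person velocity relative to barge = (0.000, 0.520) m/s.
Velocity relative to ground = (0.000, 1.640) + (0.000, 0.520) = (0.000, 2.160) m/s.
Speed = |(0.000, 2.160)| = 2.160 m/s.

2.16 m/s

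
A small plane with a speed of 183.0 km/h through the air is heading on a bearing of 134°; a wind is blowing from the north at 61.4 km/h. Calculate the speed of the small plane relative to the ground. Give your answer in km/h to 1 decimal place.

Taking east as x and north as y: velocity relative to the air = (131.639, -127.122) km/h; the air relative to ground = (0.000, -61.400) km/h.
Velocity relative to ground = (131.639, -127.122) + (0.000, -61.400) = (131.639, -188.522) km/h.
Speed = |(131.639, -188.522)| = 229.934 km/h.

229.9 km/h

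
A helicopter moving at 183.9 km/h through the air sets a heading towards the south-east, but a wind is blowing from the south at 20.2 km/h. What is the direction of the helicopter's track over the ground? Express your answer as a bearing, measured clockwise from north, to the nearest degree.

Taking east as x and north as y: velocity relative to the air = (130.037, -130.037) km/h; the air relative to ground = (0.000, 20.200) km/h.
Velocity relative to ground = (130.037, -130.037) + (0.000, 20.200) = (130.037, -109.837) km/h.
Bearing = atan2(130.04, -109.84) = 130.19° clockwise from north.

130°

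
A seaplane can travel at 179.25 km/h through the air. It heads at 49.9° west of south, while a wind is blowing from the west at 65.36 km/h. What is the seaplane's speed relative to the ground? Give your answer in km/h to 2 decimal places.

135.94 km/h

Taking east as x and north as y: velocity relative to the air = (-137.112, -115.459) km/h; the air relative to ground = (65.360, 0.000) km/h.
Velocity relative to ground = (-137.112, -115.459) + (65.360, 0.000) = (-71.752, -115.459) km/h.
Speed = |(-71.752, -115.459)| = 135.938 km/h.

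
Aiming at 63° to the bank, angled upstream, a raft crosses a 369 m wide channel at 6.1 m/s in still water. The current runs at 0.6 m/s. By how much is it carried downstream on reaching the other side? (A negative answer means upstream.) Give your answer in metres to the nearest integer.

Perpendicular speed = 5.435 m/s; crossing time = 369 / 5.435 = 67.892 s.
Net downstream speed = -2.169 m/s.
Drift = -2.169 × 67.892 = -147.280 m (upstream).

-147 m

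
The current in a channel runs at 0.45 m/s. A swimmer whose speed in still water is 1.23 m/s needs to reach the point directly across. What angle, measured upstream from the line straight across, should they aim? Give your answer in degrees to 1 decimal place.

To cancel the current, the upstream component of the swimmer's velocity must equal the flow: 1.23 sin θ = 0.45.
sin θ = 0.45 / 1.23 = 0.3659.
θ = arcsin(0.3659) = 21.460°.

21.5°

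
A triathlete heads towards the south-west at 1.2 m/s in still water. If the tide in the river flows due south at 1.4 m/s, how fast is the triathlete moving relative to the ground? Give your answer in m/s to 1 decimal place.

2.4 m/s

Taking east as x and north as y: velocity relative to the water = (-0.849, -0.849) m/s; the water relative to ground = (0.000, -1.400) m/s.
Velocity relative to ground = (-0.849, -0.849) + (0.000, -1.400) = (-0.849, -2.249) m/s.
Speed = |(-0.849, -2.249)| = 2.403 m/s.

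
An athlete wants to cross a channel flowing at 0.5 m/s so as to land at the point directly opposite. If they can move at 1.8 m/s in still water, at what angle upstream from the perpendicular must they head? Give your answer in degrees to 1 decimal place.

To cancel the current, the upstream component of the athlete's velocity must equal the flow: 1.8 sin θ = 0.5.
sin θ = 0.5 / 1.8 = 0.2778.
θ = arcsin(0.2778) = 16.128°.

16.1°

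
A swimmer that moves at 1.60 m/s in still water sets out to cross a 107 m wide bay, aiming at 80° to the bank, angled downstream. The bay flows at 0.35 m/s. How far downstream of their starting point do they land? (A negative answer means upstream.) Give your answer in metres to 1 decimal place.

Perpendicular speed = 1.576 m/s; crossing time = 107 / 1.576 = 67.907 s.
Net downstream speed = 0.628 m/s.
Drift = 0.628 × 67.907 = 42.634 m (downstream).

42.6 m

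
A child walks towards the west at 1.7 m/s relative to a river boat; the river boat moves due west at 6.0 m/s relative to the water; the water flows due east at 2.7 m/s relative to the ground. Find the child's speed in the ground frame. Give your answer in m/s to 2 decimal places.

In east/north components (m/s): child relative to river boat = (-1.700, 0.000); river boat relative to water = (-6.000, 0.000); water relative to ground = (2.700, 0.000).
Sum = (-5.000, 0.000) m/s.
Speed = |(-5.000, 0.000)| = 5.000 m/s.

5.00 m/s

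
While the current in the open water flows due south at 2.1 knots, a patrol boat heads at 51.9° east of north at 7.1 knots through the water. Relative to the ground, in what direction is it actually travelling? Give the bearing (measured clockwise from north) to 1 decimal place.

067.8°

Taking east as x and north as y: velocity relative to the water = (5.587, 4.381) knots; the water relative to ground = (0.000, -2.100) knots.
Velocity relative to ground = (5.587, 4.381) + (0.000, -2.100) = (5.587, 2.281) knots.
Bearing = atan2(5.59, 2.28) = 67.79° clockwise from north.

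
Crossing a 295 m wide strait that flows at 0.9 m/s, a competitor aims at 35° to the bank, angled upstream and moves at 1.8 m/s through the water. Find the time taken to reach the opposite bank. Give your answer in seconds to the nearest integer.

The component of the competitor's velocity perpendicular to the bank is 1.8 × sin 35° = 1.032 m/s.
The flow acts along the bank and has no component across it.
Time = 295 / 1.032 = 285.732 s.

286 s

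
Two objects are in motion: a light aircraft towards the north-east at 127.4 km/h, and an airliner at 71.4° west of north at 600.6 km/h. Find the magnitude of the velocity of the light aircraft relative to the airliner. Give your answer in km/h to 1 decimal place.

Taking east as x and north as y: light aircraft velocity = (90.085, 90.085) km/h; airliner velocity = (-569.230, 191.567) km/h.
Velocity of light aircraft relative to airliner = (90.085, 90.085) − (-569.230, 191.567) = (659.315, -101.482) km/h.
Magnitude = |(659.315, -101.482)| = 667.079 km/h.

667.1 km/h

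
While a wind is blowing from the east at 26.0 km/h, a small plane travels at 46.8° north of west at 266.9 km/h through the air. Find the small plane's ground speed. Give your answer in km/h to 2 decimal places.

285.33 km/h

Taking east as x and north as y: velocity relative to the air = (-182.706, 194.562) km/h; the air relative to ground = (-26.000, 0.000) km/h.
Velocity relative to ground = (-182.706, 194.562) + (-26.000, 0.000) = (-208.706, 194.562) km/h.
Speed = |(-208.706, 194.562)| = 285.328 km/h.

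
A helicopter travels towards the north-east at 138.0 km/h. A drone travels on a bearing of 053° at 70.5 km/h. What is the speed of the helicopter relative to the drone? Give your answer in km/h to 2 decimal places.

Taking east as x and north as y: helicopter velocity = (97.581, 97.581) km/h; drone velocity = (56.304, 42.428) km/h.
Velocity of helicopter relative to drone = (97.581, 97.581) − (56.304, 42.428) = (41.277, 55.153) km/h.
Magnitude = |(41.277, 55.153)| = 68.888 km/h.

68.89 km/h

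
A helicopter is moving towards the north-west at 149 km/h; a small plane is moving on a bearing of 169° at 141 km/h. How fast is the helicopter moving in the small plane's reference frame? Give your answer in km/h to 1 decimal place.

277.3 km/h

Taking east as x and north as y: helicopter velocity = (-105.359, 105.359) km/h; small plane velocity = (26.904, -138.409) km/h.
Velocity of helicopter relative to small plane = (-105.359, 105.359) − (26.904, -138.409) = (-132.263, 243.768) km/h.
Magnitude = |(-132.263, 243.768)| = 277.338 km/h.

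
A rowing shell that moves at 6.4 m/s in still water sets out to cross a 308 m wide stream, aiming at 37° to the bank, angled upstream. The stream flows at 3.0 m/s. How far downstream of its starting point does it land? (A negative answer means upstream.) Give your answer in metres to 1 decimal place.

Perpendicular speed = 3.852 m/s; crossing time = 308 / 3.852 = 79.966 s.
Net downstream speed = -2.111 m/s.
Drift = -2.111 × 79.966 = -168.831 m (upstream).

-168.8 m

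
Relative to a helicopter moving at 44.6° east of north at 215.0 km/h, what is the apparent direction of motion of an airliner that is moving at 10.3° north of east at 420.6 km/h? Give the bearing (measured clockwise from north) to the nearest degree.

107°

Taking east as x and north as y: airliner velocity = (413.822, 75.204) km/h; helicopter velocity = (150.963, 153.086) km/h.
Velocity of airliner relative to helicopter = (413.822, 75.204) − (150.963, 153.086) = (262.859, -77.881) km/h.
Bearing = atan2(262.86, -77.88) = 106.50° clockwise from north.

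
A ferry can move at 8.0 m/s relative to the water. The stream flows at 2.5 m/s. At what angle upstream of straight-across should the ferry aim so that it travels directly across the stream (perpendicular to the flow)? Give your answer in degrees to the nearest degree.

18°

To cancel the current, the upstream component of the ferry's velocity must equal the flow: 8.0 sin θ = 2.5.
sin θ = 2.5 / 8.0 = 0.3125.
θ = arcsin(0.3125) = 18.210°.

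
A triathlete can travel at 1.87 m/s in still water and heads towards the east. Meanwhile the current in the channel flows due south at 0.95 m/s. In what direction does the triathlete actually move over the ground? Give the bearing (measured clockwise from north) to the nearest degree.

Taking east as x and north as y: velocity relative to the water = (1.870, 0.000) m/s; the water relative to ground = (0.000, -0.950) m/s.
Velocity relative to ground = (1.870, 0.000) + (0.000, -0.950) = (1.870, -0.950) m/s.
Bearing = atan2(1.87, -0.95) = 116.93° clockwise from north.

117°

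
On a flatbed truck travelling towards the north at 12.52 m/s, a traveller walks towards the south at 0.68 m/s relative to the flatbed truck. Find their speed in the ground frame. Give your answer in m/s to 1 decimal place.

Taking east as x and north as y: flatbed truck velocity = (0.000, 12.520) m/s; traveller velocity relative to flatbed truck = (0.000, -0.680) m/s.
Velocity relative to ground = (0.000, 12.520) + (0.000, -0.680) = (0.000, 11.840) m/s.
Speed = |(0.000, 11.840)| = 11.840 m/s.

11.8 m/s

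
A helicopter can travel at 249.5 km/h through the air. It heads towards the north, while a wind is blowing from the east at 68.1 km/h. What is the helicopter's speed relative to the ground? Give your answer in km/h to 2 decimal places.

Taking east as x and north as y: velocity relative to the air = (0.000, 249.500) km/h; the air relative to ground = (-68.100, 0.000) km/h.
Velocity relative to ground = (0.000, 249.500) + (-68.100, 0.000) = (-68.100, 249.500) km/h.
Speed = |(-68.100, 249.500)| = 258.627 km/h.

258.63 km/h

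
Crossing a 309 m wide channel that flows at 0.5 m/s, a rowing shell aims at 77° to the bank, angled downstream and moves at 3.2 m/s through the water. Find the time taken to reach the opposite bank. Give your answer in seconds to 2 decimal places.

The component of the rowing shell's velocity perpendicular to the bank is 3.2 × sin 77° = 3.118 m/s.
Only the cross-stream component determines the crossing time; the current contributes nothing perpendicular to the bank.
Time = 309 / 3.118 = 99.102 s.

99.10 s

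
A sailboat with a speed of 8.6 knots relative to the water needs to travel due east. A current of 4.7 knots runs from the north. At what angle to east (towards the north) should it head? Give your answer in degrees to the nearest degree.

33°

The current pushes perpendicular to the desired track; the heading must have a component into the current equal to 4.7 knots: 8.6 sin θ = 4.7.
sin θ = 0.5465, so θ = 33.128°.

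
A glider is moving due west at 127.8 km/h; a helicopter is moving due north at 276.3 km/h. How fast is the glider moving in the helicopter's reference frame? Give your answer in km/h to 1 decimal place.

Taking east as x and north as y: glider velocity = (-127.800, 0.000) km/h; helicopter velocity = (0.000, 276.300) km/h.
Velocity of glider relative to helicopter = (-127.800, 0.000) − (0.000, 276.300) = (-127.800, -276.300) km/h.
Magnitude = |(-127.800, -276.300)| = 304.425 km/h.

304.4 km/h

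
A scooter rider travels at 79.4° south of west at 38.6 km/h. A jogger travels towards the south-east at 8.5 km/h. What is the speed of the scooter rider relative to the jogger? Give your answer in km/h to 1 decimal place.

Taking east as x and north as y: scooter rider velocity = (-7.101, -37.941) km/h; jogger velocity = (6.010, -6.010) km/h.
Velocity of scooter rider relative to jogger = (-7.101, -37.941) − (6.010, -6.010) = (-13.111, -31.931) km/h.
Magnitude = |(-13.111, -31.931)| = 34.518 km/h.

34.5 km/h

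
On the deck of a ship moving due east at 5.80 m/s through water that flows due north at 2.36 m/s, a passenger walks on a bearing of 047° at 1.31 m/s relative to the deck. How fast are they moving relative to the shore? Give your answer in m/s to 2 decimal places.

In east/north components (m/s): passenger relative to ship = (0.958, 0.893); ship relative to water = (5.800, 0.000); water relative to ground = (0.000, 2.360).
Sum = (6.758, 3.253) m/s.
Speed = |(6.758, 3.253)| = 7.500 m/s.

7.50 m/s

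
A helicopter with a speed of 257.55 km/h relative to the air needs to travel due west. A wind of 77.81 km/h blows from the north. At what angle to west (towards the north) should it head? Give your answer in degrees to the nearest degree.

The wind pushes perpendicular to the desired track; the heading must have a component into the wind equal to 77.81 km/h: 257.55 sin θ = 77.81.
sin θ = 0.3021, so θ = 17.585°.

18°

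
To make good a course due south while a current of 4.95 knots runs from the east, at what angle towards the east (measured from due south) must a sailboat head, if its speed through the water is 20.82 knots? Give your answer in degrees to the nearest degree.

The current pushes perpendicular to the desired track; the heading must have a component into the current equal to 4.95 knots: 20.82 sin θ = 4.95.
sin θ = 0.2378, so θ = 13.754°.

14°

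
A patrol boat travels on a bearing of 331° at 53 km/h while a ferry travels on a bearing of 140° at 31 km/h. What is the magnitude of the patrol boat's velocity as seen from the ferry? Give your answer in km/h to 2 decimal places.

Taking east as x and north as y: patrol boat velocity = (-25.695, 46.355) km/h; ferry velocity = (19.926, -23.747) km/h.
Velocity of patrol boat relative to ferry = (-25.695, 46.355) − (19.926, -23.747) = (-45.621, 70.102) km/h.
Magnitude = |(-45.621, 70.102)| = 83.640 km/h.

83.64 km/h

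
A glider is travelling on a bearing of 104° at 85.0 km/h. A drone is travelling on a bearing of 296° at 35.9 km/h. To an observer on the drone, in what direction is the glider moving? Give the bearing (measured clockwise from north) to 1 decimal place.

107.6°

Taking east as x and north as y: glider velocity = (82.475, -20.563) km/h; drone velocity = (-32.267, 15.738) km/h.
Velocity of glider relative to drone = (82.475, -20.563) − (-32.267, 15.738) = (114.742, -36.301) km/h.
Bearing = atan2(114.74, -36.30) = 107.56° clockwise from north.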